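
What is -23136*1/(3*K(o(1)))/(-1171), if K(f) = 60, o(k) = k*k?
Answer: 1928/17565 ≈ 0.10976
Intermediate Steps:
o(k) = k²
-23136*1/(3*K(o(1)))/(-1171) = -23136/(60*3)/(-1171) = -23136/180*(-1/1171) = -23136*1/180*(-1/1171) = -1928/15*(-1/1171) = 1928/17565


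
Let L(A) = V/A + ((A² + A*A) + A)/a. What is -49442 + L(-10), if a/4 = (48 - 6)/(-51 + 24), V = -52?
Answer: -6925427/140 ≈ -49467.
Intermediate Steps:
a = -56/9 (a = 4*((48 - 6)/(-51 + 24)) = 4*(42/(-27)) = 4*(42*(-1/27)) = 4*(-14/9) = -56/9 ≈ -6.2222)
L(A) = -52/A - 9*A²/28 - 9*A/56 (L(A) = -52/A + ((A² + A*A) + A)/(-56/9) = -52/A + ((A² + A²) + A)*(-9/56) = -52/A + (2*A² + A)*(-9/56) = -52/A + (A + 2*A²)*(-9/56) = -52/A + (-9*A²/28 - 9*A/56) = -52/A - 9*A²/28 - 9*A/56)
-49442 + L(-10) = -49442 + (-52 + (1/56)*(-10)²*(-9 - 18*(-10)))/(-10) = -49442 - (-52 + (1/56)*100*(-9 + 180))/10 = -49442 - (-52 + (1/56)*100*171)/10 = -49442 - (-52 + 4275/14)/10 = -49442 - ⅒*3547/14 = -49442 - 3547/140 = -6925427/140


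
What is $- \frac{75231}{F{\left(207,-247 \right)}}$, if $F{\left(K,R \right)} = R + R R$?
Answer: $- \frac{1929}{1558} \approx -1.2381$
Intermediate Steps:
$F{\left(K,R \right)} = R + R^{2}$
$- \frac{75231}{F{\left(207,-247 \right)}} = - \frac{75231}{\left(-247\right) \left(1 - 247\right)} = - \frac{75231}{\left(-247\right) \left(-246\right)} = - \frac{75231}{60762} = \left(-75231\right) \frac{1}{60762} = - \frac{1929}{1558}$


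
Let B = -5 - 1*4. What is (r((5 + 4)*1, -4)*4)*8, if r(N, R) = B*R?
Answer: 1152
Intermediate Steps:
B = -9 (B = -5 - 4 = -9)
r(N, R) = -9*R
(r((5 + 4)*1, -4)*4)*8 = (-9*(-4)*4)*8 = (36*4)*8 = 144*8 = 1152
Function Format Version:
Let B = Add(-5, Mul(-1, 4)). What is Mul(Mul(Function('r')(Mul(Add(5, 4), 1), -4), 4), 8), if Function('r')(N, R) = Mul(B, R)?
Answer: 1152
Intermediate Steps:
B = -9 (B = Add(-5, -4) = -9)
Function('r')(N, R) = Mul(-9, R)
Mul(Mul(Function('r')(Mul(Add(5, 4), 1), -4), 4), 8) = Mul(Mul(Mul(-9, -4), 4), 8) = Mul(Mul(36, 4), 8) = Mul(144, 8) = 1152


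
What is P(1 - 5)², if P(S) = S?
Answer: 16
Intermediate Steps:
P(1 - 5)² = (1 - 5)² = (-4)² = 16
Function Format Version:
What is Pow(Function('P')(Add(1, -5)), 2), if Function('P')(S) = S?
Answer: 16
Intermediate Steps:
Pow(Function('P')(Add(1, -5)), 2) = Pow(Add(1, -5), 2) = Pow(-4, 2) = 16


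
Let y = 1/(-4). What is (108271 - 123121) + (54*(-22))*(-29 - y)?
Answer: 19305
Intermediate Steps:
y = -1/4 ≈ -0.25000
(108271 - 123121) + (54*(-22))*(-29 - y) = (108271 - 123121) + (54*(-22))*(-29 - 1*(-1/4)) = -14850 - 1188*(-29 + 1/4) = -14850 - 1188*(-115/4) = -14850 + 34155 = 19305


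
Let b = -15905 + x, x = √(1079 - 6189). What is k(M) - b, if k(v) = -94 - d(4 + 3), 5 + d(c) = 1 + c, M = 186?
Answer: 15808 - I*√5110 ≈ 15808.0 - 71.484*I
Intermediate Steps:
x = I*√5110 (x = √(-5110) = I*√5110 ≈ 71.484*I)
d(c) = -4 + c (d(c) = -5 + (1 + c) = -4 + c)
k(v) = -97 (k(v) = -94 - (-4 + (4 + 3)) = -94 - (-4 + 7) = -94 - 1*3 = -94 - 3 = -97)
b = -15905 + I*√5110 ≈ -15905.0 + 71.484*I
k(M) - b = -97 - (-15905 + I*√5110) = -97 + (15905 - I*√5110) = 15808 - I*√5110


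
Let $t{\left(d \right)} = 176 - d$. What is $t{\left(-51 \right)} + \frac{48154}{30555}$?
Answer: $\frac{6984139}{30555} \approx 228.58$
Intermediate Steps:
$t{\left(-51 \right)} + \frac{48154}{30555} = \left(176 - -51\right) + \frac{48154}{30555} = \left(176 + 51\right) + 48154 \cdot \frac{1}{30555} = 227 + \frac{48154}{30555} = \frac{6984139}{30555}$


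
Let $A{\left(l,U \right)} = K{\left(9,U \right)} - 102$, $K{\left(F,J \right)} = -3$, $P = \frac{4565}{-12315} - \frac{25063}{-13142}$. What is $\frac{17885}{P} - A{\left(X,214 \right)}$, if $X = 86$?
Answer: $\frac{584136832125}{49731523} \approx 11746.0$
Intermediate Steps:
$P = \frac{49731523}{32368746}$ ($P = 4565 \left(- \frac{1}{12315}\right) - - \frac{25063}{13142} = - \frac{913}{2463} + \frac{25063}{13142} = \frac{49731523}{32368746} \approx 1.5364$)
$A{\left(l,U \right)} = -105$ ($A{\left(l,U \right)} = -3 - 102 = -105$)
$\frac{17885}{P} - A{\left(X,214 \right)} = \frac{17885}{\frac{49731523}{32368746}} - -105 = 17885 \cdot \frac{32368746}{49731523} + 105 = \frac{578915022210}{49731523} + 105 = \frac{584136832125}{49731523}$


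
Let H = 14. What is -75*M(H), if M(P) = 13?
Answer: -975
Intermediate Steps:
-75*M(H) = -75*13 = -975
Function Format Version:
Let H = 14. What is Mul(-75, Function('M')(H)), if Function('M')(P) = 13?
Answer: -975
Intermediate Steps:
Mul(-75, Function('M')(H)) = Mul(-75, 13) = -975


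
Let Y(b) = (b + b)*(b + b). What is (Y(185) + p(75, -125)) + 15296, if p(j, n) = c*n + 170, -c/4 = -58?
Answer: 123366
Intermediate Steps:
c = 232 (c = -4*(-58) = 232)
p(j, n) = 170 + 232*n (p(j, n) = 232*n + 170 = 170 + 232*n)
Y(b) = 4*b² (Y(b) = (2*b)*(2*b) = 4*b²)
(Y(185) + p(75, -125)) + 15296 = (4*185² + (170 + 232*(-125))) + 15296 = (4*34225 + (170 - 29000)) + 15296 = (136900 - 28830) + 15296 = 108070 + 15296 = 123366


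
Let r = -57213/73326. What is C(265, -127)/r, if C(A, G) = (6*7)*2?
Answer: -684376/6357 ≈ -107.66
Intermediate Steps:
C(A, G) = 84 (C(A, G) = 42*2 = 84)
r = -19071/24442 (r = -57213*1/73326 = -19071/24442 ≈ -0.78026)
C(265, -127)/r = 84/(-19071/24442) = 84*(-24442/19071) = -684376/6357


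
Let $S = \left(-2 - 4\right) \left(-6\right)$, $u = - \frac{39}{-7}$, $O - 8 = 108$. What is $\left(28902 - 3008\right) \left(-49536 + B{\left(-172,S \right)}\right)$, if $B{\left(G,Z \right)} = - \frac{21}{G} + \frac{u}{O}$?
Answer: $- \frac{11196520518546}{8729} \approx -1.2827 \cdot 10^{9}$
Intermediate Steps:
$O = 116$ ($O = 8 + 108 = 116$)
$u = \frac{39}{7}$ ($u = \left(-39\right) \left(- \frac{1}{7}\right) = \frac{39}{7} \approx 5.5714$)
$S = 36$ ($S = \left(-6\right) \left(-6\right) = 36$)
$B{\left(G,Z \right)} = \frac{39}{812} - \frac{21}{G}$ ($B{\left(G,Z \right)} = - \frac{21}{G} + \frac{39}{7 \cdot 116} = - \frac{21}{G} + \frac{39}{7} \cdot \frac{1}{116} = - \frac{21}{G} + \frac{39}{812} = \frac{39}{812} - \frac{21}{G}$)
$\left(28902 - 3008\right) \left(-49536 + B{\left(-172,S \right)}\right) = \left(28902 - 3008\right) \left(-49536 - \left(- \frac{39}{812} + \frac{21}{-172}\right)\right) = 25894 \left(-49536 + \left(\frac{39}{812} - - \frac{21}{172}\right)\right) = 25894 \left(-49536 + \left(\frac{39}{812} + \frac{21}{172}\right)\right) = 25894 \left(-49536 + \frac{1485}{8729}\right) = 25894 \left(- \frac{432398259}{8729}\right) = - \frac{11196520518546}{8729}$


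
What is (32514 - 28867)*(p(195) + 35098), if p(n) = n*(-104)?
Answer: 54041246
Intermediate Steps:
p(n) = -104*n
(32514 - 28867)*(p(195) + 35098) = (32514 - 28867)*(-104*195 + 35098) = 3647*(-20280 + 35098) = 3647*14818 = 54041246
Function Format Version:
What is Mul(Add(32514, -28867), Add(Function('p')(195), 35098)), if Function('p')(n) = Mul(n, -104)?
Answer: 54041246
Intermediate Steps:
Function('p')(n) = Mul(-104, n)
Mul(Add(32514, -28867), Add(Function('p')(195), 35098)) = Mul(Add(32514, -28867), Add(Mul(-104, 195), 35098)) = Mul(3647, Add(-20280, 35098)) = Mul(3647, 14818) = 54041246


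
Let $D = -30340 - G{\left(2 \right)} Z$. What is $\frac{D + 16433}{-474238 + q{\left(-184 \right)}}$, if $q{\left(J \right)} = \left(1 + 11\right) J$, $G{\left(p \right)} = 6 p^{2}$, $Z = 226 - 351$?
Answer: $\frac{10907}{476446} \approx 0.022892$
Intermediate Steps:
$Z = -125$
$q{\left(J \right)} = 12 J$
$D = -27340$ ($D = -30340 - 6 \cdot 2^{2} \left(-125\right) = -30340 - 6 \cdot 4 \left(-125\right) = -30340 - 24 \left(-125\right) = -30340 - -3000 = -30340 + 3000 = -27340$)
$\frac{D + 16433}{-474238 + q{\left(-184 \right)}} = \frac{-27340 + 16433}{-474238 + 12 \left(-184\right)} = - \frac{10907}{-474238 - 2208} = - \frac{10907}{-476446} = \left(-10907\right) \left(- \frac{1}{476446}\right) = \frac{10907}{476446}$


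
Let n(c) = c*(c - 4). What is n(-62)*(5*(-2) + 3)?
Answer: -28644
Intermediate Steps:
n(c) = c*(-4 + c)
n(-62)*(5*(-2) + 3) = (-62*(-4 - 62))*(5*(-2) + 3) = (-62*(-66))*(-10 + 3) = 4092*(-7) = -28644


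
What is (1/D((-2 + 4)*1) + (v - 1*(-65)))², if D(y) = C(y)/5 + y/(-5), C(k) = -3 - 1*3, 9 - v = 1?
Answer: 335241/64 ≈ 5238.1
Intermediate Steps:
v = 8 (v = 9 - 1*1 = 9 - 1 = 8)
C(k) = -6 (C(k) = -3 - 3 = -6)
D(y) = -6/5 - y/5 (D(y) = -6/5 + y/(-5) = -6*⅕ + y*(-⅕) = -6/5 - y/5)
(1/D((-2 + 4)*1) + (v - 1*(-65)))² = (1/(-6/5 - (-2 + 4)/5) + (8 - 1*(-65)))² = (1/(-6/5 - 2/5) + (8 + 65))² = (1/(-6/5 - ⅕*2) + 73)² = (1/(-6/5 - ⅖) + 73)² = (1/(-8/5) + 73)² = (-5/8 + 73)² = (579/8)² = 335241/64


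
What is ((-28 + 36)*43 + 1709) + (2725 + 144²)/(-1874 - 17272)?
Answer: 39283277/19146 ≈ 2051.8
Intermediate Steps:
((-28 + 36)*43 + 1709) + (2725 + 144²)/(-1874 - 17272) = (8*43 + 1709) + (2725 + 20736)/(-19146) = (344 + 1709) + 23461*(-1/19146) = 2053 - 23461/19146 = 39283277/19146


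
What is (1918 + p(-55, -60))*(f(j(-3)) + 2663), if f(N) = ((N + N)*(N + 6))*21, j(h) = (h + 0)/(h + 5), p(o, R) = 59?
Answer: 9408543/2 ≈ 4.7043e+6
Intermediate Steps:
j(h) = h/(5 + h)
f(N) = 42*N*(6 + N) (f(N) = ((2*N)*(6 + N))*21 = (2*N*(6 + N))*21 = 42*N*(6 + N))
(1918 + p(-55, -60))*(f(j(-3)) + 2663) = (1918 + 59)*(42*(-3/(5 - 3))*(6 - 3/(5 - 3)) + 2663) = 1977*(42*(-3/2)*(6 - 3/2) + 2663) = 1977*(42*(-3/2)*(9/2) + 2663) = 1977*(-567/2 + 2663) = 1977*(4759/2) = 9408543/2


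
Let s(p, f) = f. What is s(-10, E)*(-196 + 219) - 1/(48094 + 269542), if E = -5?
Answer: -36528141/317636 ≈ -115.00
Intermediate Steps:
s(-10, E)*(-196 + 219) - 1/(48094 + 269542) = -5*(-196 + 219) - 1/(48094 + 269542) = -5*23 - 1/317636 = -115 - 1*1/317636 = -115 - 1/317636 = -36528141/317636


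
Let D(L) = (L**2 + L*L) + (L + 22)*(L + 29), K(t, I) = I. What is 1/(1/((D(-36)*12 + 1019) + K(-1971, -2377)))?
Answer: 30922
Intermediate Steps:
D(L) = 2*L**2 + (22 + L)*(29 + L) (D(L) = (L**2 + L**2) + (22 + L)*(29 + L) = 2*L**2 + (22 + L)*(29 + L))
1/(1/((D(-36)*12 + 1019) + K(-1971, -2377))) = 1/(1/(((638 + 3*(-36)**2 + 51*(-36))*12 + 1019) - 2377)) = 1/(1/(((638 + 3*1296 - 1836)*12 + 1019) - 2377)) = 1/(1/(((638 + 3888 - 1836)*12 + 1019) - 2377)) = 1/(1/((2690*12 + 1019) - 2377)) = 1/(1/((32280 + 1019) - 2377)) = 1/(1/(33299 - 2377)) = 1/(1/30922) = 30922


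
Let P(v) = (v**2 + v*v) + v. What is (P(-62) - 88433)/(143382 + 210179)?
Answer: -80807/353561 ≈ -0.22855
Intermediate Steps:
P(v) = v + 2*v**2 (P(v) = (v**2 + v**2) + v = 2*v**2 + v = v + 2*v**2)
(P(-62) - 88433)/(143382 + 210179) = (-62*(1 + 2*(-62)) - 88433)/(143382 + 210179) = (-62*(1 - 124) - 88433)/353561 = (-62*(-123) - 88433)*(1/353561) = (7626 - 88433)*(1/353561) = -80807*1/353561 = -80807/353561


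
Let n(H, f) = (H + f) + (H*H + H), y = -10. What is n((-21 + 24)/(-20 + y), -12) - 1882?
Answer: -189419/100 ≈ -1894.2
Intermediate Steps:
n(H, f) = f + H**2 + 2*H (n(H, f) = (H + f) + (H**2 + H) = (H + f) + (H + H**2) = f + H**2 + 2*H)
n((-21 + 24)/(-20 + y), -12) - 1882 = (-12 + ((-21 + 24)/(-20 - 10))**2 + 2*((-21 + 24)/(-20 - 10))) - 1882 = (-12 + (3/(-30))**2 + 2*(3/(-30))) - 1882 = (-12 + (3*(-1/30))**2 + 2*(3*(-1/30))) - 1882 = (-12 + (-1/10)**2 + 2*(-1/10)) - 1882 = (-12 + 1/100 - 1/5) - 1882 = -1219/100 - 1882 = -189419/100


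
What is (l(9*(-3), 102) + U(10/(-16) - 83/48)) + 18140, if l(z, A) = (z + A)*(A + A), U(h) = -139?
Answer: 33301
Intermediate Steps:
l(z, A) = 2*A*(A + z) (l(z, A) = (A + z)*(2*A) = 2*A*(A + z))
(l(9*(-3), 102) + U(10/(-16) - 83/48)) + 18140 = (2*102*(102 + 9*(-3)) - 139) + 18140 = (2*102*(102 - 27) - 139) + 18140 = (2*102*75 - 139) + 18140 = (15300 - 139) + 18140 = 15161 + 18140 = 33301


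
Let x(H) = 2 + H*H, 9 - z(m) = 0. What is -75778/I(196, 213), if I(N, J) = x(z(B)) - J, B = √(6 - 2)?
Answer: 37889/65 ≈ 582.91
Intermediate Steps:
B = 2 (B = √4 = 2)
z(m) = 9 (z(m) = 9 - 1*0 = 9 + 0 = 9)
x(H) = 2 + H²
I(N, J) = 83 - J (I(N, J) = (2 + 9²) - J = (2 + 81) - J = 83 - J)
-75778/I(196, 213) = -75778/(83 - 1*213) = -75778/(83 - 213) = -75778/(-130) = -75778*(-1/130) = 37889/65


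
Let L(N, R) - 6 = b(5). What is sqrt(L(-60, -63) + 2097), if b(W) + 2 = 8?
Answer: sqrt(2109) ≈ 45.924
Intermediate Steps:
b(W) = 6 (b(W) = -2 + 8 = 6)
L(N, R) = 12 (L(N, R) = 6 + 6 = 12)
sqrt(L(-60, -63) + 2097) = sqrt(12 + 2097) = sqrt(2109)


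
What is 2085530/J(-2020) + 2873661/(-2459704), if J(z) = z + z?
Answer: -128534901839/248430104 ≈ -517.39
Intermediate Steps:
J(z) = 2*z
2085530/J(-2020) + 2873661/(-2459704) = 2085530/((2*(-2020))) + 2873661/(-2459704) = 2085530/(-4040) + 2873661*(-1/2459704) = 2085530*(-1/4040) - 2873661/2459704 = -208553/404 - 2873661/2459704 = -128534901839/248430104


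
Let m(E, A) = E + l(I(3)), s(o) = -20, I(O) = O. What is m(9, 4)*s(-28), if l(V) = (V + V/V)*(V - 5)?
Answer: -20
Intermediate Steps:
l(V) = (1 + V)*(-5 + V) (l(V) = (V + 1)*(-5 + V) = (1 + V)*(-5 + V))
m(E, A) = -8 + E (m(E, A) = E + (-5 + 3**2 - 4*3) = E + (-5 + 9 - 12) = E - 8 = -8 + E)
m(9, 4)*s(-28) = (-8 + 9)*(-20) = 1*(-20) = -20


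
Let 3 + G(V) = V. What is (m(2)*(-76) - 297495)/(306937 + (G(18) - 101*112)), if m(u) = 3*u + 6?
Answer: -298407/295640 ≈ -1.0094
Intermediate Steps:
G(V) = -3 + V
m(u) = 6 + 3*u
(m(2)*(-76) - 297495)/(306937 + (G(18) - 101*112)) = ((6 + 3*2)*(-76) - 297495)/(306937 + ((-3 + 18) - 101*112)) = ((6 + 6)*(-76) - 297495)/(306937 + (15 - 11312)) = (12*(-76) - 297495)/(306937 - 11297) = (-912 - 297495)/295640 = -298407*1/295640 = -298407/295640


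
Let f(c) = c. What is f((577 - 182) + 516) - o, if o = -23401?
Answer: 24312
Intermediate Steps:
f((577 - 182) + 516) - o = ((577 - 182) + 516) - 1*(-23401) = (395 + 516) + 23401 = 911 + 23401 = 24312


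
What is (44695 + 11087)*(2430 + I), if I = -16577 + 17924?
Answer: 210688614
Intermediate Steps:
I = 1347
(44695 + 11087)*(2430 + I) = (44695 + 11087)*(2430 + 1347) = 55782*3777 = 210688614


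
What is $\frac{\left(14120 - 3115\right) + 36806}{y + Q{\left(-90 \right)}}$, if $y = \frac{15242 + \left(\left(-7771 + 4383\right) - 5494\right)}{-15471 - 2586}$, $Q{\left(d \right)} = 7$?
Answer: $\frac{287774409}{40013} \approx 7192.0$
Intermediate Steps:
$y = - \frac{2120}{6019}$ ($y = \frac{15242 - 8882}{-18057} = \left(15242 - 8882\right) \left(- \frac{1}{18057}\right) = 6360 \left(- \frac{1}{18057}\right) = - \frac{2120}{6019} \approx -0.35222$)
$\frac{\left(14120 - 3115\right) + 36806}{y + Q{\left(-90 \right)}} = \frac{\left(14120 - 3115\right) + 36806}{- \frac{2120}{6019} + 7} = \frac{11005 + 36806}{\frac{40013}{6019}} = 47811 \cdot \frac{6019}{40013} = \frac{287774409}{40013}$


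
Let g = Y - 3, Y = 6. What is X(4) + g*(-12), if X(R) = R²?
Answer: -20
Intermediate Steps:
g = 3 (g = 6 - 3 = 3)
X(4) + g*(-12) = 4² + 3*(-12) = 16 - 36 = -20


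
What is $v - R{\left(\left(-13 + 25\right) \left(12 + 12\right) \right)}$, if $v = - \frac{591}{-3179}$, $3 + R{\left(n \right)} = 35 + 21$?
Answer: $- \frac{167896}{3179} \approx -52.814$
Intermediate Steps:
$R{\left(n \right)} = 53$ ($R{\left(n \right)} = -3 + \left(35 + 21\right) = -3 + 56 = 53$)
$v = \frac{591}{3179}$ ($v = \left(-591\right) \left(- \frac{1}{3179}\right) = \frac{591}{3179} \approx 0.18591$)
$v - R{\left(\left(-13 + 25\right) \left(12 + 12\right) \right)} = \frac{591}{3179} - 53 = - \frac{167896}{3179}$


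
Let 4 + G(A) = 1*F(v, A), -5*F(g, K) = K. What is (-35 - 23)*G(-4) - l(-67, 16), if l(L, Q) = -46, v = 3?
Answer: 1158/5 ≈ 231.60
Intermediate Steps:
F(g, K) = -K/5
G(A) = -4 - A/5 (G(A) = -4 + 1*(-A/5) = -4 - A/5)
(-35 - 23)*G(-4) - l(-67, 16) = (-35 - 23)*(-4 - ⅕*(-4)) - 1*(-46) = -58*(-4 + ⅘) + 46 = -58*(-16/5) + 46 = 928/5 + 46 = 1158/5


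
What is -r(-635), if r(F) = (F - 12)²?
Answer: -418609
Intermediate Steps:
r(F) = (-12 + F)²
-r(-635) = -(-12 - 635)² = -1*(-647)² = -1*418609 = -418609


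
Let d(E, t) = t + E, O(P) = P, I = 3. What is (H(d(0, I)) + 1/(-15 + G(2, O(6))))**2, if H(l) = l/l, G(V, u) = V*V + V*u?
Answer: 4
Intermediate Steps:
d(E, t) = E + t
G(V, u) = V**2 + V*u
H(l) = 1
(H(d(0, I)) + 1/(-15 + G(2, O(6))))**2 = (1 + 1/(-15 + 2*(2 + 6)))**2 = (1 + 1/(-15 + 2*8))**2 = (1 + 1/(-15 + 16))**2 = (1 + 1/1)**2 = (1 + 1)**2 = 2**2 = 4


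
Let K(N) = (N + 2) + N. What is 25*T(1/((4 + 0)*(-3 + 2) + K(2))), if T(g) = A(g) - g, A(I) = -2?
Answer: -125/2 ≈ -62.500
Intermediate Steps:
K(N) = 2 + 2*N (K(N) = (2 + N) + N = 2 + 2*N)
T(g) = -2 - g
25*T(1/((4 + 0)*(-3 + 2) + K(2))) = 25*(-2 - 1/((4 + 0)*(-3 + 2) + (2 + 2*2))) = 25*(-2 - 1/(4*(-1) + (2 + 4))) = 25*(-2 - 1/(-4 + 6)) = 25*(-2 - 1/2) = 25*(-2 - 1*½) = 25*(-2 - ½) = 25*(-5/2) = -125/2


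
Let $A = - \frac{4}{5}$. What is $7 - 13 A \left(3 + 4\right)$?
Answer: $\frac{399}{5} \approx 79.8$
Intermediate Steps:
$A = - \frac{4}{5}$ ($A = \left(-4\right) \frac{1}{5} = - \frac{4}{5} \approx -0.8$)
$7 - 13 A \left(3 + 4\right) = 7 - 13 \left(- \frac{4 \left(3 + 4\right)}{5}\right) = 7 - 13 \left(\left(- \frac{4}{5}\right) 7\right) = 7 - - \frac{364}{5} = 7 + \frac{364}{5} = \frac{399}{5}$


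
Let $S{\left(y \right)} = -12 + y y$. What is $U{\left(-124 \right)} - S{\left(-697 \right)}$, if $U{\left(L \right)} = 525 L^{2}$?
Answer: $7586603$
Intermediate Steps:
$S{\left(y \right)} = -12 + y^{2}$
$U{\left(-124 \right)} - S{\left(-697 \right)} = 525 \left(-124\right)^{2} - \left(-12 + \left(-697\right)^{2}\right) = 525 \cdot 15376 - \left(-12 + 485809\right) = 8072400 - 485797 = 7586603$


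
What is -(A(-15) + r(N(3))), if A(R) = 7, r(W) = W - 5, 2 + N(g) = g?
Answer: -3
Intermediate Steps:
N(g) = -2 + g
r(W) = -5 + W
-(A(-15) + r(N(3))) = -(7 + (-5 + (-2 + 3))) = -(7 + (-5 + 1)) = -(7 - 4) = -1*3 = -3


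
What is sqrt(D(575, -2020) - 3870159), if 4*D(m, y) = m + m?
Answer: I*sqrt(15479486)/2 ≈ 1967.2*I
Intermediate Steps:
D(m, y) = m/2 (D(m, y) = (m + m)/4 = (2*m)/4 = m/2)
sqrt(D(575, -2020) - 3870159) = sqrt((1/2)*575 - 3870159) = sqrt(575/2 - 3870159) = sqrt(-7739743/2) = I*sqrt(15479486)/2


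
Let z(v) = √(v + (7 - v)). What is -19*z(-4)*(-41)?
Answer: 779*√7 ≈ 2061.0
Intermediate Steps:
z(v) = √7
-19*z(-4)*(-41) = -19*√7*(-41) = 779*√7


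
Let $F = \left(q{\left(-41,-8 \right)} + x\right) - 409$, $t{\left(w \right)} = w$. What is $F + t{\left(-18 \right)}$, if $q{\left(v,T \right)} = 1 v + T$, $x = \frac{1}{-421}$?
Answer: $- \frac{200397}{421} \approx -476.0$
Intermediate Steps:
$x = - \frac{1}{421} \approx -0.0023753$
$q{\left(v,T \right)} = T + v$ ($q{\left(v,T \right)} = v + T = T + v$)
$F = - \frac{192819}{421}$ ($F = \left(\left(-8 - 41\right) - \frac{1}{421}\right) - 409 = \left(-49 - \frac{1}{421}\right) - 409 = - \frac{20630}{421} - 409 = - \frac{192819}{421} \approx -458.0$)
$F + t{\left(-18 \right)} = - \frac{192819}{421} - 18 = - \frac{200397}{421}$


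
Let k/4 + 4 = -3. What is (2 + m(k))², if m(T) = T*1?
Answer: 676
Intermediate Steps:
k = -28 (k = -16 + 4*(-3) = -16 - 12 = -28)
m(T) = T
(2 + m(k))² = (2 - 28)² = (-26)² = 676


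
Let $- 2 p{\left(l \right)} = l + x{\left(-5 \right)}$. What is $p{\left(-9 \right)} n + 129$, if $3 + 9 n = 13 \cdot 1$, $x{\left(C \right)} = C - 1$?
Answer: $\frac{412}{3} \approx 137.33$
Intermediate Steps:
$x{\left(C \right)} = -1 + C$
$n = \frac{10}{9}$ ($n = - \frac{1}{3} + \frac{13 \cdot 1}{9} = - \frac{1}{3} + \frac{1}{9} \cdot 13 = - \frac{1}{3} + \frac{13}{9} = \frac{10}{9} \approx 1.1111$)
$p{\left(l \right)} = 3 - \frac{l}{2}$ ($p{\left(l \right)} = - \frac{l - 6}{2} = - \frac{-6 + l}{2} = 3 - \frac{l}{2}$)
$p{\left(-9 \right)} n + 129 = \left(3 - - \frac{9}{2}\right) \frac{10}{9} + 129 = \left(3 + \frac{9}{2}\right) \frac{10}{9} + 129 = \frac{15}{2} \cdot \frac{10}{9} + 129 = \frac{25}{3} + 129 = \frac{412}{3}$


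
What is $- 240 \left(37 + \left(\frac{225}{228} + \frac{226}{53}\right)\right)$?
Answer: $- \frac{10211220}{1007} \approx -10140.0$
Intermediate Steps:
$- 240 \left(37 + \left(\frac{225}{228} + \frac{226}{53}\right)\right) = - 240 \left(37 + \left(225 \cdot \frac{1}{228} + 226 \cdot \frac{1}{53}\right)\right) = - 240 \left(37 + \left(\frac{75}{76} + \frac{226}{53}\right)\right) = - 240 \left(37 + \frac{21151}{4028}\right) = \left(-240\right) \frac{170187}{4028} = - \frac{10211220}{1007}$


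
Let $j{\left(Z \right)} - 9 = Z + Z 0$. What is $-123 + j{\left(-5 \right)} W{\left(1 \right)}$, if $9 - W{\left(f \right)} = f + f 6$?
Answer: $-115$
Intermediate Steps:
$j{\left(Z \right)} = 9 + Z$ ($j{\left(Z \right)} = 9 + \left(Z + Z 0\right) = 9 + \left(Z + 0\right) = 9 + Z$)
$W{\left(f \right)} = 9 - 7 f$ ($W{\left(f \right)} = 9 - \left(f + f 6\right) = 9 - \left(f + 6 f\right) = 9 - 7 f$)
$-123 + j{\left(-5 \right)} W{\left(1 \right)} = -123 + \left(9 - 5\right) \left(9 - 7\right) = -123 + 4 \left(9 - 7\right) = -123 + 4 \cdot 2 = -123 + 8 = -115$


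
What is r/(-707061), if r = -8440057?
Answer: 8440057/707061 ≈ 11.937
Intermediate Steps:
r/(-707061) = -8440057/(-707061) = -8440057*(-1/707061) = 8440057/707061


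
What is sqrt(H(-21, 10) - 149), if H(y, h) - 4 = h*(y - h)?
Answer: I*sqrt(455) ≈ 21.331*I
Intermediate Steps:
H(y, h) = 4 + h*(y - h)
sqrt(H(-21, 10) - 149) = sqrt((4 - 1*10**2 + 10*(-21)) - 149) = sqrt((4 - 1*100 - 210) - 149) = sqrt((4 - 100 - 210) - 149) = sqrt(-306 - 149) = sqrt(-455) = I*sqrt(455)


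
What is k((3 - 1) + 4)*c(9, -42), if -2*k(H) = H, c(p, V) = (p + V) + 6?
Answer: 81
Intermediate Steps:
c(p, V) = 6 + V + p (c(p, V) = (V + p) + 6 = 6 + V + p)
k(H) = -H/2
k((3 - 1) + 4)*c(9, -42) = (-((3 - 1) + 4)/2)*(6 - 42 + 9) = -(2 + 4)/2*(-27) = -½*6*(-27) = -3*(-27) = 81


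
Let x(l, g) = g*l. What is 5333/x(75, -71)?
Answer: -5333/5325 ≈ -1.0015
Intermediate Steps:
5333/x(75, -71) = 5333/((-71*75)) = 5333/(-5325) = 5333*(-1/5325) = -5333/5325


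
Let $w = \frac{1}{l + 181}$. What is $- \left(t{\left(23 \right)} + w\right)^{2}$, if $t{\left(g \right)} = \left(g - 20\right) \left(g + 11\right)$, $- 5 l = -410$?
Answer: $- \frac{719687929}{69169} \approx -10405.0$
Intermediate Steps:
$l = 82$ ($l = \left(- \frac{1}{5}\right) \left(-410\right) = 82$)
$w = \frac{1}{263}$ ($w = \frac{1}{82 + 181} = \frac{1}{263} \approx 0.0038023$)
$t{\left(g \right)} = \left(-20 + g\right) \left(11 + g\right)$
$- \left(t{\left(23 \right)} + w\right)^{2} = - \left(\left(-220 + 23^{2} - 207\right) + \frac{1}{263}\right)^{2} = - \left(\left(-220 + 529 - 207\right) + \frac{1}{263}\right)^{2} = - \left(102 + \frac{1}{263}\right)^{2} = - \left(\frac{26827}{263}\right)^{2} = \left(-1\right) \frac{719687929}{69169} = - \frac{719687929}{69169}$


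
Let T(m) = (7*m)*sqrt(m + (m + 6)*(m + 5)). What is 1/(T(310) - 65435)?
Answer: 13087/93180385155 + 434*sqrt(3994)/18636077031 ≈ 1.6122e-6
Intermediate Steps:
T(m) = 7*m*sqrt(m + (5 + m)*(6 + m)) (T(m) = (7*m)*sqrt(m + (6 + m)*(5 + m)) = (7*m)*sqrt(m + (5 + m)*(6 + m)) = 7*m*sqrt(m + (5 + m)*(6 + m)))
1/(T(310) - 65435) = 1/(7*310*sqrt(30 + 310**2 + 12*310) - 65435) = 1/(7*310*sqrt(30 + 96100 + 3720) - 65435) = 1/(7*310*sqrt(99850) - 65435) = 1/(7*310*(5*sqrt(3994)) - 65435) = 1/(10850*sqrt(3994) - 65435) = 1/(-65435 + 10850*sqrt(3994))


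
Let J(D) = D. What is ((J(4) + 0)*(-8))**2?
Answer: 1024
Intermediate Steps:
((J(4) + 0)*(-8))**2 = ((4 + 0)*(-8))**2 = (4*(-8))**2 = (-32)**2 = 1024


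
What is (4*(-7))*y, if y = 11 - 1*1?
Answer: -280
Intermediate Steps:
y = 10 (y = 11 - 1 = 10)
(4*(-7))*y = (4*(-7))*10 = -28*10 = -280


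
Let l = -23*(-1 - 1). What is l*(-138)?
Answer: -6348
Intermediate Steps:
l = 46 (l = -23*(-2) = 46)
l*(-138) = 46*(-138) = -6348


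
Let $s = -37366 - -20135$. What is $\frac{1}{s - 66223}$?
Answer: $- \frac{1}{83454} \approx -1.1983 \cdot 10^{-5}$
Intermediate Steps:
$s = -17231$ ($s = -37366 + 20135 = -17231$)
$\frac{1}{s - 66223} = \frac{1}{-17231 - 66223} = \frac{1}{-83454} = - \frac{1}{83454}$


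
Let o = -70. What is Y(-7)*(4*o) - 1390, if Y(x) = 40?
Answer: -12590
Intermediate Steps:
Y(-7)*(4*o) - 1390 = 40*(4*(-70)) - 1390 = 40*(-280) - 1390 = -11200 - 1390 = -12590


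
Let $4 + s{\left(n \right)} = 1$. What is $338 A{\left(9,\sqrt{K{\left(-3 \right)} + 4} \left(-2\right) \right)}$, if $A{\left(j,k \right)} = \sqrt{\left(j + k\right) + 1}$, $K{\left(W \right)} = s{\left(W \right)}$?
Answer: $676 \sqrt{2} \approx 956.01$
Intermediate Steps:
$s{\left(n \right)} = -3$ ($s{\left(n \right)} = -4 + 1 = -3$)
$K{\left(W \right)} = -3$
$A{\left(j,k \right)} = \sqrt{1 + j + k}$
$338 A{\left(9,\sqrt{K{\left(-3 \right)} + 4} \left(-2\right) \right)} = 338 \sqrt{1 + 9 + \sqrt{-3 + 4} \left(-2\right)} = 338 \sqrt{1 + 9 + \sqrt{1} \left(-2\right)} = 338 \sqrt{1 + 9 + 1 \left(-2\right)} = 338 \sqrt{1 + 9 - 2} = 338 \sqrt{8} = 338 \cdot 2 \sqrt{2} = 676 \sqrt{2}$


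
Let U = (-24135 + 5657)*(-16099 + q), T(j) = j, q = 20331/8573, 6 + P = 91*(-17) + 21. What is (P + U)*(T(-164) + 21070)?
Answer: 53307880578975512/8573 ≈ 6.2181e+12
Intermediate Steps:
P = -1532 (P = -6 + (91*(-17) + 21) = -6 + (-1547 + 21) = -6 - 1526 = -1532)
q = 20331/8573 (q = 20331*(1/8573) = 20331/8573 ≈ 2.3715)
U = 2549897405288/8573 (U = (-24135 + 5657)*(-16099 + 20331/8573) = -18478*(-137996396/8573) = 2549897405288/8573 ≈ 2.9743e+8)
(P + U)*(T(-164) + 21070) = (-1532 + 2549897405288/8573)*(-164 + 21070) = (2549884271452/8573)*20906 = 53307880578975512/8573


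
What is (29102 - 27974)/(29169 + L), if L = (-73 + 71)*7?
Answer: 1128/29155 ≈ 0.038690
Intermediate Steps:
L = -14 (L = -2*7 = -14)
(29102 - 27974)/(29169 + L) = (29102 - 27974)/(29169 - 14) = 1128/29155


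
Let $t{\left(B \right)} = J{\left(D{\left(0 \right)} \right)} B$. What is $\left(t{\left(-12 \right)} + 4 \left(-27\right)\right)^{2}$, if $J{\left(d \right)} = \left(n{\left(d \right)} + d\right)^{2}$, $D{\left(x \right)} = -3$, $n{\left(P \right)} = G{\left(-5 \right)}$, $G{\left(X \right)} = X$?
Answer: $767376$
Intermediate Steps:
$n{\left(P \right)} = -5$
$J{\left(d \right)} = \left(-5 + d\right)^{2}$
$t{\left(B \right)} = 64 B$ ($t{\left(B \right)} = \left(-5 - 3\right)^{2} B = \left(-8\right)^{2} B = 64 B$)
$\left(t{\left(-12 \right)} + 4 \left(-27\right)\right)^{2} = \left(64 \left(-12\right) + 4 \left(-27\right)\right)^{2} = \left(-768 - 108\right)^{2} = \left(-876\right)^{2} = 767376$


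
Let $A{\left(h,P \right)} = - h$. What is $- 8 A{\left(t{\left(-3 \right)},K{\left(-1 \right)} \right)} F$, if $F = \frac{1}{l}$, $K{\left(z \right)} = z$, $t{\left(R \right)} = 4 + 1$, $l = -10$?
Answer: $-4$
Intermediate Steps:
$t{\left(R \right)} = 5$
$F = - \frac{1}{10}$ ($F = \frac{1}{-10} = - \frac{1}{10} \approx -0.1$)
$- 8 A{\left(t{\left(-3 \right)},K{\left(-1 \right)} \right)} F = - 8 \left(\left(-1\right) 5\right) \left(- \frac{1}{10}\right) = \left(-8\right) \left(-5\right) \left(- \frac{1}{10}\right) = 40 \left(- \frac{1}{10}\right) = -4$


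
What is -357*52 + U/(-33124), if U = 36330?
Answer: -43925019/2366 ≈ -18565.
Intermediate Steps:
-357*52 + U/(-33124) = -357*52 + 36330/(-33124) = -18564 + 36330*(-1/33124) = -18564 - 2595/2366 = -43925019/2366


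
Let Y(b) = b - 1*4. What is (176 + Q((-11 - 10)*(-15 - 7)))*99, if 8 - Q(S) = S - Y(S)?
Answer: 17820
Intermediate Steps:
Y(b) = -4 + b (Y(b) = b - 4 = -4 + b)
Q(S) = 4 (Q(S) = 8 - (S - (-4 + S)) = 8 - (S + (4 - S)) = 8 - 1*4 = 8 - 4 = 4)
(176 + Q((-11 - 10)*(-15 - 7)))*99 = (176 + 4)*99 = 180*99 = 17820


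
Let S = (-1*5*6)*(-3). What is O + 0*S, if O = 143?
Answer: 143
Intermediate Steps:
S = 90 (S = -5*6*(-3) = -30*(-3) = 90)
O + 0*S = 143 + 0*90 = 143 + 0 = 143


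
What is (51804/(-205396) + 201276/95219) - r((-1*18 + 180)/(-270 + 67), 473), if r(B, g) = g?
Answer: -2303584263808/4889400431 ≈ -471.14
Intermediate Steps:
(51804/(-205396) + 201276/95219) - r((-1*18 + 180)/(-270 + 67), 473) = (51804/(-205396) + 201276/95219) - 1*473 = (51804*(-1/205396) + 201276*(1/95219)) - 473 = (-12951/51349 + 201276/95219) - 473 = 9102140055/4889400431 - 473 = -2303584263808/4889400431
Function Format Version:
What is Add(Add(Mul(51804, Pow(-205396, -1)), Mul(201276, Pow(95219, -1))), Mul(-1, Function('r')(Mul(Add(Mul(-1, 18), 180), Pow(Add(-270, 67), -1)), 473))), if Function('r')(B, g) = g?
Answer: Rational(-2303584263808, 4889400431) ≈ -471.14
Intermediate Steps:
Add(Add(Mul(51804, Pow(-205396, -1)), Mul(201276, Pow(95219, -1))), Mul(-1, Function('r')(Mul(Add(Mul(-1, 18), 180), Pow(Add(-270, 67), -1)), 473))) = Add(Add(Mul(51804, Pow(-205396, -1)), Mul(201276, Pow(95219, -1))), Mul(-1, 473)) = Add(Add(Mul(51804, Rational(-1, 205396)), Mul(201276, Rational(1, 95219))), -473) = Add(Add(Rational(-12951, 51349), Rational(201276, 95219)), -473) = Add(Rational(9102140055, 4889400431), -473) = Rational(-2303584263808, 4889400431)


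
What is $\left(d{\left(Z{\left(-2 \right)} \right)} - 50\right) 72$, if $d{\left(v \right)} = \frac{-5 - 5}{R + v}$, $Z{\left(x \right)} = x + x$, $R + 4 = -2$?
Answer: $-3528$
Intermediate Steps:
$R = -6$ ($R = -4 - 2 = -6$)
$Z{\left(x \right)} = 2 x$
$d{\left(v \right)} = - \frac{10}{-6 + v}$ ($d{\left(v \right)} = \frac{-5 - 5}{-6 + v} = - \frac{10}{-6 + v}$)
$\left(d{\left(Z{\left(-2 \right)} \right)} - 50\right) 72 = \left(- \frac{10}{-6 + 2 \left(-2\right)} - 50\right) 72 = \left(- \frac{10}{-6 - 4} - 50\right) 72 = \left(- \frac{10}{-10} - 50\right) 72 = \left(\left(-10\right) \left(- \frac{1}{10}\right) - 50\right) 72 = \left(1 - 50\right) 72 = \left(-49\right) 72 = -3528$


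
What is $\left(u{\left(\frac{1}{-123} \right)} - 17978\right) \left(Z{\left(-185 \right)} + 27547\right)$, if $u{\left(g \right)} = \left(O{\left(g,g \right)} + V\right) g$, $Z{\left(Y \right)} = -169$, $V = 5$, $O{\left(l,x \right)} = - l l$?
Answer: $- \frac{33923108965980}{68921} \approx -4.922 \cdot 10^{8}$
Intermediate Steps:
$O{\left(l,x \right)} = - l^{2}$
$u{\left(g \right)} = g \left(5 - g^{2}\right)$ ($u{\left(g \right)} = \left(- g^{2} + 5\right) g = \left(5 - g^{2}\right) g = g \left(5 - g^{2}\right)$)
$\left(u{\left(\frac{1}{-123} \right)} - 17978\right) \left(Z{\left(-185 \right)} + 27547\right) = \left(\frac{5 - \left(\frac{1}{-123}\right)^{2}}{-123} - 17978\right) \left(-169 + 27547\right) = \left(- \frac{5 - \left(- \frac{1}{123}\right)^{2}}{123} - 17978\right) 27378 = \left(- \frac{5 - \frac{1}{15129}}{123} - 17978\right) 27378 = \left(\left(- \frac{1}{123}\right) \frac{75644}{15129} - 17978\right) 27378 = \left(- \frac{75644}{1860867} - 17978\right) 27378 = \left(- \frac{33454742570}{1860867}\right) 27378 = - \frac{33923108965980}{68921}$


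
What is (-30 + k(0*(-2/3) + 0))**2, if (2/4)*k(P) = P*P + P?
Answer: 900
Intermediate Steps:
k(P) = 2*P + 2*P**2 (k(P) = 2*(P*P + P) = 2*(P**2 + P) = 2*(P + P**2) = 2*P + 2*P**2)
(-30 + k(0*(-2/3) + 0))**2 = (-30 + 2*(0*(-2/3) + 0)*(1 + (0*(-2/3) + 0)))**2 = (-30 + 2*(0 + 0)*(1 + (0 + 0)))**2 = (-30 + 2*0*(1 + 0))**2 = (-30 + 2*0*1)**2 = (-30 + 0)**2 = (-30)**2 = 900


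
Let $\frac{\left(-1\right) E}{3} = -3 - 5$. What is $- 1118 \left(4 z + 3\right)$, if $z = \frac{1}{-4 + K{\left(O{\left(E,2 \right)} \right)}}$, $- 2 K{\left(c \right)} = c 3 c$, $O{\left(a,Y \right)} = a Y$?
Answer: $- \frac{2900092}{865} \approx -3352.7$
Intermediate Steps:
$E = 24$ ($E = - 3 \left(-3 - 5\right) = \left(-3\right) \left(-8\right) = 24$)
$O{\left(a,Y \right)} = Y a$
$K{\left(c \right)} = - \frac{3 c^{2}}{2}$ ($K{\left(c \right)} = - \frac{c 3 c}{2} = - \frac{3 c c}{2} = - \frac{3 c^{2}}{2}$)
$z = - \frac{1}{3460}$ ($z = \frac{1}{-4 - \frac{3 \left(2 \cdot 24\right)^{2}}{2}} = \frac{1}{-4 - \frac{3 \cdot 48^{2}}{2}} = \frac{1}{-4 - 3456} = \frac{1}{-3460} = - \frac{1}{3460} \approx -0.00028902$)
$- 1118 \left(4 z + 3\right) = - 1118 \left(4 \left(- \frac{1}{3460}\right) + 3\right) = - 1118 \left(- \frac{1}{865} + 3\right) = \left(-1118\right) \frac{2594}{865} = - \frac{2900092}{865}$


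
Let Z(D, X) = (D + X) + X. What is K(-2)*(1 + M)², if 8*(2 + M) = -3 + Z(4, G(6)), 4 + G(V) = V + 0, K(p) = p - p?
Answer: 0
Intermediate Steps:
K(p) = 0
G(V) = -4 + V (G(V) = -4 + (V + 0) = -4 + V)
Z(D, X) = D + 2*X
M = -11/8 (M = -2 + (-3 + (4 + 2*(-4 + 6)))/8 = -2 + (-3 + (4 + 2*2))/8 = -2 + (-3 + (4 + 4))/8 = -2 + (-3 + 8)/8 = -2 + (⅛)*5 = -2 + 5/8 = -11/8 ≈ -1.3750)
K(-2)*(1 + M)² = 0*(1 - 11/8)² = 0*(-3/8)² = 0*(9/64) = 0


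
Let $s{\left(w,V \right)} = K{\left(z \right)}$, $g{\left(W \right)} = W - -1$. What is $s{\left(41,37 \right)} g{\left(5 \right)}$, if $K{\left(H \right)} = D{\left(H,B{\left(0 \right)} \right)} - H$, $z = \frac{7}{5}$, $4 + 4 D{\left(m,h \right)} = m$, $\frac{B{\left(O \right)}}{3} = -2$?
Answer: $- \frac{123}{10} \approx -12.3$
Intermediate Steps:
$g{\left(W \right)} = 1 + W$ ($g{\left(W \right)} = W + 1 = 1 + W$)
$B{\left(O \right)} = -6$ ($B{\left(O \right)} = 3 \left(-2\right) = -6$)
$D{\left(m,h \right)} = -1 + \frac{m}{4}$
$z = \frac{7}{5}$ ($z = 7 \cdot \frac{1}{5} = \frac{7}{5} \approx 1.4$)
$K{\left(H \right)} = -1 - \frac{3 H}{4}$ ($K{\left(H \right)} = \left(-1 + \frac{H}{4}\right) - H = -1 - \frac{3 H}{4}$)
$s{\left(w,V \right)} = - \frac{41}{20}$ ($s{\left(w,V \right)} = -1 - \frac{21}{20} = - \frac{41}{20}$)
$s{\left(41,37 \right)} g{\left(5 \right)} = - \frac{41 \left(1 + 5\right)}{20} = \left(- \frac{41}{20}\right) 6 = - \frac{123}{10}$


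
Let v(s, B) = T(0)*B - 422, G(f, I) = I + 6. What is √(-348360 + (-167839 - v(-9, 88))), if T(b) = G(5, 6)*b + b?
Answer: I*√515777 ≈ 718.18*I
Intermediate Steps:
G(f, I) = 6 + I
T(b) = 13*b (T(b) = (6 + 6)*b + b = 12*b + b = 13*b)
v(s, B) = -422 (v(s, B) = (13*0)*B - 422 = 0*B - 422 = 0 - 422 = -422)
√(-348360 + (-167839 - v(-9, 88))) = √(-348360 + (-167839 - 1*(-422))) = √(-348360 + (-167839 + 422)) = √(-348360 - 167417) = √(-515777) = I*√515777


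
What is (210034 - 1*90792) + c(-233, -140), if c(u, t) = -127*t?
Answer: 137022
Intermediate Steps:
(210034 - 1*90792) + c(-233, -140) = (210034 - 1*90792) - 127*(-140) = (210034 - 90792) + 17780 = 119242 + 17780 = 137022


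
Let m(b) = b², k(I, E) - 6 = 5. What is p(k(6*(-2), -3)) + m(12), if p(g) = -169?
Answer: -25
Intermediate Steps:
k(I, E) = 11 (k(I, E) = 6 + 5 = 11)
p(k(6*(-2), -3)) + m(12) = -169 + 12² = -169 + 144 = -25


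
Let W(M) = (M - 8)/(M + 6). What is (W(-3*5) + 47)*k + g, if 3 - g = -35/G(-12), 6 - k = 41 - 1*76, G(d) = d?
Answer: 73147/36 ≈ 2031.9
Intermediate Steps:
W(M) = (-8 + M)/(6 + M)
k = 41 (k = 6 - (41 - 1*76) = 6 - (41 - 76) = 6 - 1*(-35) = 6 + 35 = 41)
g = 1/12 (g = 3 - (-35)/(-12) = 3 - (-35)*(-1)/12 = 3 - 1*35/12 = 3 - 35/12 = 1/12 ≈ 0.083333)
(W(-3*5) + 47)*k + g = ((-8 - 3*5)/(6 - 3*5) + 47)*41 + 1/12 = ((-8 - 15)/(6 - 15) + 47)*41 + 1/12 = (-23/(-9) + 47)*41 + 1/12 = (-⅑*(-23) + 47)*41 + 1/12 = (23/9 + 47)*41 + 1/12 = (446/9)*41 + 1/12 = 18286/9 + 1/12 = 73147/36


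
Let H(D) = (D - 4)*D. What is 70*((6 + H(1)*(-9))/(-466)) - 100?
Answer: -24455/233 ≈ -104.96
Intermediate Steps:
H(D) = D*(-4 + D) (H(D) = (-4 + D)*D = D*(-4 + D))
70*((6 + H(1)*(-9))/(-466)) - 100 = 70*((6 + (1*(-4 + 1))*(-9))/(-466)) - 100 = 70*((6 + (1*(-3))*(-9))*(-1/466)) - 100 = 70*((6 - 3*(-9))*(-1/466)) - 100 = 70*((6 + 27)*(-1/466)) - 100 = 70*(33*(-1/466)) - 100 = 70*(-33/466) - 100 = -1155/233 - 100 = -24455/233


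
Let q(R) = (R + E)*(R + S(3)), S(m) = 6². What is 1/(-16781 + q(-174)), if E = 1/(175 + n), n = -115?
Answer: 10/72287 ≈ 0.00013834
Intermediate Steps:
S(m) = 36
E = 1/60 (E = 1/(175 - 115) = 1/60 ≈ 0.016667)
q(R) = (36 + R)*(1/60 + R) (q(R) = (R + 1/60)*(R + 36) = (1/60 + R)*(36 + R) = (36 + R)*(1/60 + R))
1/(-16781 + q(-174)) = 1/(-16781 + (⅗ + (-174)² + (2161/60)*(-174))) = 1/(-16781 + (⅗ + 30276 - 62669/10)) = 1/(-16781 + 240097/10) = 1/(72287/10) = 10/72287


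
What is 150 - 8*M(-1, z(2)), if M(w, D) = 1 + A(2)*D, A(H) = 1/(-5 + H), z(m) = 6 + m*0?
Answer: 158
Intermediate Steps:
z(m) = 6 (z(m) = 6 + 0 = 6)
M(w, D) = 1 - D/3 (M(w, D) = 1 + D/(-5 + 2) = 1 + D/(-3) = 1 - D/3)
150 - 8*M(-1, z(2)) = 150 - 8*(1 - 1/3*6) = 150 - 8*(1 - 2) = 150 - 8*(-1) = 150 + 8 = 158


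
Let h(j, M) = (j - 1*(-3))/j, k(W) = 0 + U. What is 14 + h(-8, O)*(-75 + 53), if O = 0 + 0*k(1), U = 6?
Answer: 1/4 ≈ 0.25000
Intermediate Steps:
k(W) = 6 (k(W) = 0 + 6 = 6)
O = 0 (O = 0 + 0*6 = 0 + 0 = 0)
h(j, M) = (3 + j)/j (h(j, M) = (j + 3)/j = (3 + j)/j)
14 + h(-8, O)*(-75 + 53) = 14 + ((3 - 8)/(-8))*(-75 + 53) = 14 - 1/8*(-5)*(-22) = 14 + (5/8)*(-22) = 14 - 55/4 = 1/4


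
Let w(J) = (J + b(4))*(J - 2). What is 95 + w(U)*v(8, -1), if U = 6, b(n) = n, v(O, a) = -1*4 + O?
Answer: 255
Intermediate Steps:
v(O, a) = -4 + O
w(J) = (-2 + J)*(4 + J) (w(J) = (J + 4)*(J - 2) = (4 + J)*(-2 + J) = (-2 + J)*(4 + J))
95 + w(U)*v(8, -1) = 95 + (-8 + 6**2 + 2*6)*(-4 + 8) = 95 + (-8 + 36 + 12)*4 = 95 + 40*4 = 95 + 160 = 255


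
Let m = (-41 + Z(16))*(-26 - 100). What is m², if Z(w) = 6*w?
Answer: 48024900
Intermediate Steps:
m = -6930 (m = (-41 + 6*16)*(-26 - 100) = (-41 + 96)*(-126) = 55*(-126) = -6930)
m² = (-6930)² = 48024900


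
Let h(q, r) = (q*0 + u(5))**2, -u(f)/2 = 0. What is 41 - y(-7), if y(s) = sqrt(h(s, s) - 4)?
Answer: 41 - 2*I ≈ 41.0 - 2.0*I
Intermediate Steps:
u(f) = 0 (u(f) = -2*0 = 0)
h(q, r) = 0 (h(q, r) = (q*0 + 0)**2 = (0 + 0)**2 = 0**2 = 0)
y(s) = 2*I (y(s) = sqrt(0 - 4) = sqrt(-4) = 2*I)
41 - y(-7) = 41 - 2*I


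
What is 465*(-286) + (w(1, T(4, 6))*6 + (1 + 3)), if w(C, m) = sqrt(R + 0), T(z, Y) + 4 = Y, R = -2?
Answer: -132986 + 6*I*sqrt(2) ≈ -1.3299e+5 + 8.4853*I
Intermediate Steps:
T(z, Y) = -4 + Y
w(C, m) = I*sqrt(2) (w(C, m) = sqrt(-2 + 0) = sqrt(-2) = I*sqrt(2))
465*(-286) + (w(1, T(4, 6))*6 + (1 + 3)) = 465*(-286) + ((I*sqrt(2))*6 + (1 + 3)) = -132990 + (6*I*sqrt(2) + 4) = -132990 + (4 + 6*I*sqrt(2)) = -132986 + 6*I*sqrt(2)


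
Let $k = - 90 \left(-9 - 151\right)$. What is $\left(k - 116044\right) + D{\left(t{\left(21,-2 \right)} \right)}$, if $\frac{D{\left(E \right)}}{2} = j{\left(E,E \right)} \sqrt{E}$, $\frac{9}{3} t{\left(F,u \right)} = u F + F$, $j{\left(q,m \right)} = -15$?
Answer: $-101644 - 30 i \sqrt{7} \approx -1.0164 \cdot 10^{5} - 79.373 i$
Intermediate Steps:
$k = 14400$ ($k = \left(-90\right) \left(-160\right) = 14400$)
$t{\left(F,u \right)} = \frac{F}{3} + \frac{F u}{3}$ ($t{\left(F,u \right)} = \frac{u F + F}{3} = \frac{F u + F}{3} = \frac{F + F u}{3} = \frac{F}{3} + \frac{F u}{3}$)
$D{\left(E \right)} = - 30 \sqrt{E}$ ($D{\left(E \right)} = 2 \left(- 15 \sqrt{E}\right) = - 30 \sqrt{E}$)
$\left(k - 116044\right) + D{\left(t{\left(21,-2 \right)} \right)} = \left(14400 - 116044\right) - 30 \sqrt{\frac{1}{3} \cdot 21 \left(1 - 2\right)} = -101644 - 30 \sqrt{\frac{1}{3} \cdot 21 \left(-1\right)} = -101644 - 30 \sqrt{-7} = -101644 - 30 i \sqrt{7}$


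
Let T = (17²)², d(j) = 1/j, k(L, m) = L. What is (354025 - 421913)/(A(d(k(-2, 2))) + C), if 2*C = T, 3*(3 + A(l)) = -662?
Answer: -407328/249221 ≈ -1.6344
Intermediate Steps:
A(l) = -671/3 (A(l) = -3 + (⅓)*(-662) = -3 - 662/3 = -671/3)
T = 83521 (T = 289² = 83521)
C = 83521/2 (C = (½)*83521 = 83521/2 ≈ 41761.)
(354025 - 421913)/(A(d(k(-2, 2))) + C) = (354025 - 421913)/(-671/3 + 83521/2) = -67888/249221/6 = -67888*6/249221 = -407328/249221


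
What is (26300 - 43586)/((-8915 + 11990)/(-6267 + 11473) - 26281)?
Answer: 89990916/136815811 ≈ 0.65775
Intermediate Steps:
(26300 - 43586)/((-8915 + 11990)/(-6267 + 11473) - 26281) = -17286/(3075/5206 - 26281) = -17286/(-136815811/5206) = -17286*(-5206/136815811) = 89990916/136815811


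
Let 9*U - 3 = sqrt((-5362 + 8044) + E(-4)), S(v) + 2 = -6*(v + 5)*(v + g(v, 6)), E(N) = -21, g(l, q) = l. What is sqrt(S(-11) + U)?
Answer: sqrt(-7143 + sqrt(2661))/3 ≈ 28.07*I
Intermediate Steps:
S(v) = -2 - 12*v*(5 + v) (S(v) = -2 - 6*(v + 5)*(v + v) = -2 - 6*(5 + v)*2*v = -2 - 12*v*(5 + v))
U = 1/3 + sqrt(2661)/9 (U = 1/3 + sqrt((-5362 + 8044) - 21)/9 = 1/3 + sqrt(2682 - 21)/9 = 1/3 + sqrt(2661)/9 ≈ 6.0650)
sqrt(S(-11) + U) = sqrt((-2 - 60*(-11) - 12*(-11)**2) + (1/3 + sqrt(2661)/9)) = sqrt((-2 + 660 - 12*121) + (1/3 + sqrt(2661)/9)) = sqrt((-2 + 660 - 1452) + (1/3 + sqrt(2661)/9)) = sqrt(-794 + (1/3 + sqrt(2661)/9)) = sqrt(-2381/3 + sqrt(2661)/9)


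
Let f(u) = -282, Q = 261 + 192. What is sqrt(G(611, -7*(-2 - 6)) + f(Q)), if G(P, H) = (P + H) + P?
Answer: 2*sqrt(249) ≈ 31.559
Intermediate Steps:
Q = 453
G(P, H) = H + 2*P (G(P, H) = (H + P) + P = H + 2*P)
sqrt(G(611, -7*(-2 - 6)) + f(Q)) = sqrt((-7*(-2 - 6) + 2*611) - 282) = sqrt((-7*(-8) + 1222) - 282) = sqrt((56 + 1222) - 282) = sqrt(1278 - 282) = sqrt(996) = 2*sqrt(249)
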